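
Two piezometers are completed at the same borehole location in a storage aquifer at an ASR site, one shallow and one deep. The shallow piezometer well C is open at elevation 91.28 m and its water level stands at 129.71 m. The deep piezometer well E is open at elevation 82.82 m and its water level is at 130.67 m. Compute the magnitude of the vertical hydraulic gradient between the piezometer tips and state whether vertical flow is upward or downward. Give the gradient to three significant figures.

|i_v| ≈ 0.113; vertical flow is upward

Total head at well C: h = 129.71 m (water level in the standpipe).
Total head at well E: h = 130.67 m.
Δh = h(well C) − h(well E) = 129.71 − 130.67 = -0.96 m.
Vertical separation Δz = 91.28 − 82.82 = 8.46 m.
|i_v| = |Δh| / Δz = 0.96 / 8.46 = 0.113.
Head is higher in the deep piezometer, so vertical flow is upward (discharge condition).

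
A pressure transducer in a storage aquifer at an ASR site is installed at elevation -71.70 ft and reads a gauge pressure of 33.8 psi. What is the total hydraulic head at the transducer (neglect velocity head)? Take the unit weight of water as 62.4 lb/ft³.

h ≈ 6.30 ft

ψ = 144·P/γ = 144 × 33.8 / 62.4 = 78.00 ft.
h = z + ψ = -71.70 + 78.00 = 6.30 ft.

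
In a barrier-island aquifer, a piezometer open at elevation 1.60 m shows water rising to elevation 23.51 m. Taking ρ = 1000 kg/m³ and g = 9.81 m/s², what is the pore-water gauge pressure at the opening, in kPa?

Pressure head ψ = h − z = 23.51 − 1.60 = 21.91 m.
P = ρgψ = 1000 × 9.81 × 21.91 = 214937 Pa ≈ 215 kPa.

P ≈ 215 kPa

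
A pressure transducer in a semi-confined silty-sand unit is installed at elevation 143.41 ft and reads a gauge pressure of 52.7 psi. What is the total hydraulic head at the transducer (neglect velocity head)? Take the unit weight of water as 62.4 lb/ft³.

h ≈ 265.03 ft

ψ = 144·P/γ = 144 × 52.7 / 62.4 = 121.62 ft.
h = z + ψ = 143.41 + 121.62 = 265.03 ft.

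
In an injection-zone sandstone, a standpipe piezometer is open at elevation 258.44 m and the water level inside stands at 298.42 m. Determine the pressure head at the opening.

ψ ≈ 39.98 m

Total head h = 298.42 m (the water-surface elevation in the piezometer).
Pressure head ψ = h − z = 298.42 − 258.44 = 39.98 m.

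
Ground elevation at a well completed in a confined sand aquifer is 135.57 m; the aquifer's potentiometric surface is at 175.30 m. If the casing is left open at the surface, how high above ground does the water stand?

Water rises to the potentiometric surface, so the rise above ground = 175.30 − 135.57 = 39.73 m.

≈ 39.73 m above ground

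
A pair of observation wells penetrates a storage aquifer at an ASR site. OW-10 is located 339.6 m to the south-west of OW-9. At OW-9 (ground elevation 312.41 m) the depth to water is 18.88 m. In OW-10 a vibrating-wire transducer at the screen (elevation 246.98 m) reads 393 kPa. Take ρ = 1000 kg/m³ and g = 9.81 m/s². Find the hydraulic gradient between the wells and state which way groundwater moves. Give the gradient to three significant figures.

Total head at OW-9: h = 312.41 − 18.88 = 293.53 m.
Pressure head at OW-10: ψ = P/(ρg) = 393×1000 / (1000 × 9.81) = 40.06 m.
Total head at OW-10: h = z + ψ = 246.98 + 40.06 = 287.04 m.
Head difference: h(OW-9) − h(OW-10) = 293.53 − 287.04 = 6.49 m.
Hydraulic gradient: i = |Δh| / L = 6.49 / 339.6 = 0.0191.
Flow is from higher to lower head: from OW-9 toward OW-10, i.e. toward the south-west.

i ≈ 0.0191; groundwater flows toward the south-west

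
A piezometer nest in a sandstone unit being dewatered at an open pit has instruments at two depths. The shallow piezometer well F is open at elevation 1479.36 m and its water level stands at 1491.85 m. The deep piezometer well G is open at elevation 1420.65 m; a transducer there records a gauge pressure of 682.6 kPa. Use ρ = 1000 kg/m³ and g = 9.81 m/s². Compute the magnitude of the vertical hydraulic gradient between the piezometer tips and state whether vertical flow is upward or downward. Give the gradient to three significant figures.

|i_v| ≈ 0.0276; vertical flow is downward

Total head at well F: h = 1491.85 m (water level in the standpipe).
Pressure head at well G: ψ = P/(ρg) = 682.6×1000 / (1000 × 9.81) = 69.58 m.
Total head at well G: h = z + ψ = 1420.65 + 69.58 = 1490.23 m.
Δh = h(well F) − h(well G) = 1491.85 − 1490.23 = 1.62 m.
Vertical separation Δz = 1479.36 − 1420.65 = 58.71 m.
|i_v| = |Δh| / Δz = 1.62 / 58.71 = 0.0276.
Head is higher in the shallow piezometer, so vertical flow is downward (recharge condition).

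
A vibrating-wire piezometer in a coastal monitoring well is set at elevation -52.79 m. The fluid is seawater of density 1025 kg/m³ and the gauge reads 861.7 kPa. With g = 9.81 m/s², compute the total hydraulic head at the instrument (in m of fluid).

h ≈ 32.91 m

ψ = P/(ρg) = 861.7×1000 / (1025 × 9.81) = 85.70 m.
h = z + ψ = -52.79 + 85.70 = 32.91 m.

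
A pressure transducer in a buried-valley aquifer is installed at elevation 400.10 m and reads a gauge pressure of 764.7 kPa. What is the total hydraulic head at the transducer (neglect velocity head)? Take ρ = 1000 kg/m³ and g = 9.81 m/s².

ψ = P/(ρg) = 764.7×1000 / (1000 × 9.81) = 77.95 m.
h = z + ψ = 400.10 + 77.95 = 478.05 m.

h ≈ 478.05 m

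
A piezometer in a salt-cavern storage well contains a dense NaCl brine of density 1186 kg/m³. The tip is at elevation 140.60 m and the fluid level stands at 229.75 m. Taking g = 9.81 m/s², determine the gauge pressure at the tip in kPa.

Pressure head ψ = h − z = 229.75 − 140.60 = 89.15 m.
P = ρgψ = 1186 × 9.81 × 89.15 = 1037230 Pa ≈ 1040 kPa.

P ≈ 1040 kPa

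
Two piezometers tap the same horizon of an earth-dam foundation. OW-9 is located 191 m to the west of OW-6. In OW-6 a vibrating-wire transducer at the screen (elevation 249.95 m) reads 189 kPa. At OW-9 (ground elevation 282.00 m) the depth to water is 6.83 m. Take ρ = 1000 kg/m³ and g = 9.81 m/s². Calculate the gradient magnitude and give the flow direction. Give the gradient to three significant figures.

Pressure head at OW-6: ψ = P/(ρg) = 189×1000 / (1000 × 9.81) = 19.27 m.
Total head at OW-6: h = z + ψ = 249.95 + 19.27 = 269.22 m.
Total head at OW-9: h = 282.00 − 6.83 = 275.17 m.
Head difference: h(OW-6) − h(OW-9) = 269.22 − 275.17 = -5.95 m.
Hydraulic gradient: i = |Δh| / L = 5.95 / 191 = 0.0312.
Flow is from higher to lower head: from OW-9 toward OW-6, i.e. toward the east.

i ≈ 0.0312; groundwater flows toward the east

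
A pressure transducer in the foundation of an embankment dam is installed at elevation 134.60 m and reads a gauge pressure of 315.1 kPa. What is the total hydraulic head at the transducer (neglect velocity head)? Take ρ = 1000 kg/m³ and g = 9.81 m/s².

ψ = P/(ρg) = 315.1×1000 / (1000 × 9.81) = 32.12 m.
h = z + ψ = 134.60 + 32.12 = 166.72 m.

h ≈ 166.72 m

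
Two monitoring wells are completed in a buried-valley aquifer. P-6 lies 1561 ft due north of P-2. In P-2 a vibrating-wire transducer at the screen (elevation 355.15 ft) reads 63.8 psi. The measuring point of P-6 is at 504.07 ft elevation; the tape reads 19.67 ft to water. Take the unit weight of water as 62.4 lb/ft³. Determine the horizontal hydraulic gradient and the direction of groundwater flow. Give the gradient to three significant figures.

Pressure head at P-2: ψ = 144·P/γ = 144 × 63.8 / 62.4 = 147.23 ft.
Total head at P-2: h = z + ψ = 355.15 + 147.23 = 502.38 ft.
Total head at P-6: h = 504.07 − 19.67 = 484.40 ft.
Head difference: h(P-2) − h(P-6) = 502.38 − 484.40 = 17.98 ft.
Hydraulic gradient: i = |Δh| / L = 17.98 / 1561 = 0.0115.
Flow is from higher to lower head: from P-2 toward P-6, i.e. toward the north.

i ≈ 0.0115; groundwater flows toward the north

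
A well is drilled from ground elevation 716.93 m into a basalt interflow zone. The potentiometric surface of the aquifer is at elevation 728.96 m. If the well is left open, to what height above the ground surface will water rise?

Water rises to the potentiometric surface, so the rise above ground = 728.96 − 716.93 = 12.03 m.

≈ 12.03 m above ground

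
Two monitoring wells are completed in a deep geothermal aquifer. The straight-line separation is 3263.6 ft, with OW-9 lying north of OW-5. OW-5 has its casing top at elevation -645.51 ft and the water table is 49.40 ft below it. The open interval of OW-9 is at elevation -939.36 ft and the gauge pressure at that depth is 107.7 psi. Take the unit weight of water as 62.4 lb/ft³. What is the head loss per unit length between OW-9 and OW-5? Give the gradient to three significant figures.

i ≈ 0.00125 ft/ft

Total head at OW-5: h = -645.51 − 49.40 = -694.91 ft.
Pressure head at OW-9: ψ = 144·P/γ = 144 × 107.7 / 62.4 = 248.54 ft.
Total head at OW-9: h = z + ψ = -939.36 + 248.54 = -690.82 ft.
Head difference: h(OW-5) − h(OW-9) = -694.91 − (-690.82) = -4.09 ft.
Hydraulic gradient: i = |Δh| / L = 4.09 / 3263.6 = 0.00125.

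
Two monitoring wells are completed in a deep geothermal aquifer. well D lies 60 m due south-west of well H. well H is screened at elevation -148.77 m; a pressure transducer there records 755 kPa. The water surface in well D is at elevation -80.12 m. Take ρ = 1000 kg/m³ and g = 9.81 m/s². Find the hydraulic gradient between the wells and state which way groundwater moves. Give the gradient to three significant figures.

Pressure head at well H: ψ = P/(ρg) = 755×1000 / (1000 × 9.81) = 76.96 m.
Total head at well H: h = z + ψ = -148.77 + 76.96 = -71.81 m.
Total head at well D: h = -80.12 m (water level in the piezometer is the total head).
Head difference: h(well H) − h(well D) = -71.81 − (-80.12) = 8.31 m.
Hydraulic gradient: i = |Δh| / L = 8.31 / 60 = 0.139.
Flow is from higher to lower head: from well H toward well D, i.e. toward the south-west.

i ≈ 0.139; groundwater flows toward the south-west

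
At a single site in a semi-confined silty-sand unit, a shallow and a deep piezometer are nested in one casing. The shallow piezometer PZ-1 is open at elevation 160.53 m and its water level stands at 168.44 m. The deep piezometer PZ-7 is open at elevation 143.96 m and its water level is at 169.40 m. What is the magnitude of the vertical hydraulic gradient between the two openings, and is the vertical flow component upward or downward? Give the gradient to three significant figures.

|i_v| ≈ 0.0579; vertical flow is upward

Total head at PZ-1: h = 168.44 m (water level in the standpipe).
Total head at PZ-7: h = 169.40 m.
Δh = h(PZ-1) − h(PZ-7) = 168.44 − 169.40 = -0.96 m.
Vertical separation Δz = 160.53 − 143.96 = 16.57 m.
|i_v| = |Δh| / Δz = 0.96 / 16.57 = 0.0579.
Head is higher in the deep piezometer, so vertical flow is upward (discharge condition).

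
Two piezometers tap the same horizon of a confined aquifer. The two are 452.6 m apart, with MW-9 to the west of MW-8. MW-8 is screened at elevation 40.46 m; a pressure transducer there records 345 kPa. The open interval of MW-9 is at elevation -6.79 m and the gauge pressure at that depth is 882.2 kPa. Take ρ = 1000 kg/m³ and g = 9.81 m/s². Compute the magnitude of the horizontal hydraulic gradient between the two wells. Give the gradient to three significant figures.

i ≈ 0.0166

Pressure head at MW-8: ψ = P/(ρg) = 345×1000 / (1000 × 9.81) = 35.17 m.
Total head at MW-8: h = z + ψ = 40.46 + 35.17 = 75.63 m.
Pressure head at MW-9: ψ = P/(ρg) = 882.2×1000 / (1000 × 9.81) = 89.93 m.
Total head at MW-9: h = z + ψ = -6.79 + 89.93 = 83.14 m.
Head difference: h(MW-8) − h(MW-9) = 75.63 − 83.14 = -7.51 m.
Hydraulic gradient: i = |Δh| / L = 7.51 / 452.6 = 0.0166.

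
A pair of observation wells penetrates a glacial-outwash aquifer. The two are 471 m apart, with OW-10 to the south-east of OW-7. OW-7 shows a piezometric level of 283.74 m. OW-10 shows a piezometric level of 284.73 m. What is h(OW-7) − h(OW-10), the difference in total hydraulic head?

Δh ≈ -0.99 m

Total head at OW-7: h = 283.74 m (water level in the piezometer is the total head).
Total head at OW-10: h = 284.73 m (water level in the piezometer is the total head).
Head difference: h(OW-7) − h(OW-10) = 283.74 − 284.73 = -0.99 m.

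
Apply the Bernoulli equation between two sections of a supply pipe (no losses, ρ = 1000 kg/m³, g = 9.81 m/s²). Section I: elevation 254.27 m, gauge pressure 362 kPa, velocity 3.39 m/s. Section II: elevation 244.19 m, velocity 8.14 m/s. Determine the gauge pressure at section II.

P₂ ≈ 434 kPa

Pressure head at I: ψ₁ = P₁/(ρg) = 362×1000 / (1000 × 9.81) = 36.90 m.
Velocity heads: v₁²/2g = 3.39²/19.62 = 0.586 m; v₂²/2g = 8.14²/19.62 = 3.377 m.
Total head H = z₁ + ψ₁ + v₁²/2g = 254.27 + 36.90 + 0.586 = 291.76 m.
ψ₂ = H − z₂ − v₂²/2g = 291.76 − 244.19 − 3.377 = 44.19 m.
P₂ = ρgψ₂ = 1000 × 9.81 × 44.19 ≈ 434 kPa.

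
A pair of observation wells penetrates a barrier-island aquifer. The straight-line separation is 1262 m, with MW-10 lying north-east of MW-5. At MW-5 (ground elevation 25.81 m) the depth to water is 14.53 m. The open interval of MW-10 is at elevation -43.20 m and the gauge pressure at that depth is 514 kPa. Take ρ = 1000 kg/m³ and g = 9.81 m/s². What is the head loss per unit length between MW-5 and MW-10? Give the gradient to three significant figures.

i ≈ 0.00165 m/m

Total head at MW-5: h = 25.81 − 14.53 = 11.28 m.
Pressure head at MW-10: ψ = P/(ρg) = 514×1000 / (1000 × 9.81) = 52.40 m.
Total head at MW-10: h = z + ψ = -43.20 + 52.40 = 9.20 m.
Head difference: h(MW-5) − h(MW-10) = 11.28 − 9.20 = 2.08 m.
Hydraulic gradient: i = |Δh| / L = 2.08 / 1262 = 0.00165.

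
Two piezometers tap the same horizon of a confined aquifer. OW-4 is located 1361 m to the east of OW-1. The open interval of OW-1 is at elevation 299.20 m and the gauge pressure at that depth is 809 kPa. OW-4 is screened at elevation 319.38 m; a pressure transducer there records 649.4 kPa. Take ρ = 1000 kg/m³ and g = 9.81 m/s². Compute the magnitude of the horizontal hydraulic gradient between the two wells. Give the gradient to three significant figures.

Pressure head at OW-1: ψ = P/(ρg) = 809×1000 / (1000 × 9.81) = 82.47 m.
Total head at OW-1: h = z + ψ = 299.20 + 82.47 = 381.67 m.
Pressure head at OW-4: ψ = P/(ρg) = 649.4×1000 / (1000 × 9.81) = 66.20 m.
Total head at OW-4: h = z + ψ = 319.38 + 66.20 = 385.58 m.
Head difference: h(OW-1) − h(OW-4) = 381.67 − 385.58 = -3.91 m.
Hydraulic gradient: i = |Δh| / L = 3.91 / 1361 = 0.00287.

i ≈ 0.00287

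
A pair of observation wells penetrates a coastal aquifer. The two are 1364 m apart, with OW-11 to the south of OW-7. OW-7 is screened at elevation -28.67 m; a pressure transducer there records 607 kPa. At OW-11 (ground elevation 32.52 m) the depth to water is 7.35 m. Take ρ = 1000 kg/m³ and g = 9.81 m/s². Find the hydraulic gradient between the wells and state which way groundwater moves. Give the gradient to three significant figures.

Pressure head at OW-7: ψ = P/(ρg) = 607×1000 / (1000 × 9.81) = 61.88 m.
Total head at OW-7: h = z + ψ = -28.67 + 61.88 = 33.21 m.
Total head at OW-11: h = 32.52 − 7.35 = 25.17 m.
Head difference: h(OW-7) − h(OW-11) = 33.21 − 25.17 = 8.04 m.
Hydraulic gradient: i = |Δh| / L = 8.04 / 1364 = 0.00589.
Flow is from higher to lower head: from OW-7 toward OW-11, i.e. toward the south.

i ≈ 0.00589; groundwater flows toward the south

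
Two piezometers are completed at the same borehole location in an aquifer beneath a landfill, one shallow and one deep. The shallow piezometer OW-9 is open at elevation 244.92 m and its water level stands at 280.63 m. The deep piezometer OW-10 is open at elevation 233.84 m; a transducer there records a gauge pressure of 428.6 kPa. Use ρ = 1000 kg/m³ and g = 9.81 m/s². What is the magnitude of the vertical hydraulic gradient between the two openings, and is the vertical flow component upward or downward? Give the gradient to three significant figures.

|i_v| ≈ 0.280; vertical flow is downward

Total head at OW-9: h = 280.63 m (water level in the standpipe).
Pressure head at OW-10: ψ = P/(ρg) = 428.6×1000 / (1000 × 9.81) = 43.69 m.
Total head at OW-10: h = z + ψ = 233.84 + 43.69 = 277.53 m.
Δh = h(OW-9) − h(OW-10) = 280.63 − 277.53 = 3.10 m.
Vertical separation Δz = 244.92 − 233.84 = 11.08 m.
|i_v| = |Δh| / Δz = 3.10 / 11.08 = 0.280.
Head is higher in the shallow piezometer, so vertical flow is downward (recharge condition).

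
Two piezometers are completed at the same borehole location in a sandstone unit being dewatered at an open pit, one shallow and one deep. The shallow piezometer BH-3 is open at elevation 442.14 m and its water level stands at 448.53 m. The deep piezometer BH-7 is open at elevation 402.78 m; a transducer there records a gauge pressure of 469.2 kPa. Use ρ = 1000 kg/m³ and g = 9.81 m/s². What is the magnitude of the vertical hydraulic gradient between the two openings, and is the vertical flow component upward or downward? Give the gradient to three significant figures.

|i_v| ≈ 0.0528; vertical flow is upward

Total head at BH-3: h = 448.53 m (water level in the standpipe).
Pressure head at BH-7: ψ = P/(ρg) = 469.2×1000 / (1000 × 9.81) = 47.83 m.
Total head at BH-7: h = z + ψ = 402.78 + 47.83 = 450.61 m.
Δh = h(BH-3) − h(BH-7) = 448.53 − 450.61 = -2.08 m.
Vertical separation Δz = 442.14 − 402.78 = 39.36 m.
|i_v| = |Δh| / Δz = 2.08 / 39.36 = 0.0528.
Head is higher in the deep piezometer, so vertical flow is upward (discharge condition).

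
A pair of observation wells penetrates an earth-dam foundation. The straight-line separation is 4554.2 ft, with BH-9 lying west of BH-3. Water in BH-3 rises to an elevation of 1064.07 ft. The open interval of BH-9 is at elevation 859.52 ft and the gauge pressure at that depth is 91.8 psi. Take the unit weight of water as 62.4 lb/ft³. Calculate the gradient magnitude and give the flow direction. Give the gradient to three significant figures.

Total head at BH-3: h = 1064.07 ft (water level in the piezometer is the total head).
Pressure head at BH-9: ψ = 144·P/γ = 144 × 91.8 / 62.4 = 211.85 ft.
Total head at BH-9: h = z + ψ = 859.52 + 211.85 = 1071.37 ft.
Head difference: h(BH-3) − h(BH-9) = 1064.07 − 1071.37 = -7.30 ft.
Hydraulic gradient: i = |Δh| / L = 7.30 / 4554.2 = 0.00160.
Flow is from higher to lower head: from BH-9 toward BH-3, i.e. toward the east.

i ≈ 0.00160; groundwater flows toward the east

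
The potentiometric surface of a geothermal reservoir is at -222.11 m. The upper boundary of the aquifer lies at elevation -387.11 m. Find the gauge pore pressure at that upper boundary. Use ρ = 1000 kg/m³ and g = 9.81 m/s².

P ≈ 1620 kPa

Pressure head at the aquifer top: ψ = h − z = -222.11 − (-387.11) = 165.00 m.
P = ρgψ = 1000 × 9.81 × 165.00 = 1618650 Pa ≈ 1620 kPa.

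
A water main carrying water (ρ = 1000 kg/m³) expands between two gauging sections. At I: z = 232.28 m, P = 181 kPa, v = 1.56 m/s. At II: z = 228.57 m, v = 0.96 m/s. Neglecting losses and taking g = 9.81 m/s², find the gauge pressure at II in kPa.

P₂ ≈ 218 kPa

Pressure head at I: ψ₁ = P₁/(ρg) = 181×1000 / (1000 × 9.81) = 18.45 m.
Velocity heads: v₁²/2g = 1.56²/19.62 = 0.124 m; v₂²/2g = 0.96²/19.62 = 0.047 m.
Total head H = z₁ + ψ₁ + v₁²/2g = 232.28 + 18.45 + 0.124 = 250.85 m.
ψ₂ = H − z₂ − v₂²/2g = 250.85 − 228.57 − 0.047 = 22.23 m.
P₂ = ρgψ₂ = 1000 × 9.81 × 22.23 ≈ 218 kPa.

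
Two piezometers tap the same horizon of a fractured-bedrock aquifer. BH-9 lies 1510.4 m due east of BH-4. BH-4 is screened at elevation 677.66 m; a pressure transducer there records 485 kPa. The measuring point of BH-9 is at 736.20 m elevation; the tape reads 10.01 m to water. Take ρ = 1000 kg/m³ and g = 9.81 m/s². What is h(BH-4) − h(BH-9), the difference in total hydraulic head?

Pressure head at BH-4: ψ = P/(ρg) = 485×1000 / (1000 × 9.81) = 49.44 m.
Total head at BH-4: h = z + ψ = 677.66 + 49.44 = 727.10 m.
Total head at BH-9: h = 736.20 − 10.01 = 726.19 m.
Head difference: h(BH-4) − h(BH-9) = 727.10 − 726.19 = 0.91 m.

Δh ≈ 0.91 m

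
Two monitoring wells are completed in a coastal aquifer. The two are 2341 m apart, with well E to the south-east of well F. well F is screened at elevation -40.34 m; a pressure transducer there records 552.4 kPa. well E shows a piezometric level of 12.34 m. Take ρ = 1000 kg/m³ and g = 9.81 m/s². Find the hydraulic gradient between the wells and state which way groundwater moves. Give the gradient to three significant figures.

i ≈ 0.00155; groundwater flows toward the south-east

Pressure head at well F: ψ = P/(ρg) = 552.4×1000 / (1000 × 9.81) = 56.31 m.
Total head at well F: h = z + ψ = -40.34 + 56.31 = 15.97 m.
Total head at well E: h = 12.34 m (water level in the piezometer is the total head).
Head difference: h(well F) − h(well E) = 15.97 − 12.34 = 3.63 m.
Hydraulic gradient: i = |Δh| / L = 3.63 / 2341 = 0.00155.
Flow is from higher to lower head: from well F toward well E, i.e. toward the south-east.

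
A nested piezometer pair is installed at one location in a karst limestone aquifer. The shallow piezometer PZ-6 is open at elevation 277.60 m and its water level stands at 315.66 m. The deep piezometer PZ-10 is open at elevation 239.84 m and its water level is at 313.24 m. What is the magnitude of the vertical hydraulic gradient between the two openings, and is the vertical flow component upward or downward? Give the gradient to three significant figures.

Total head at PZ-6: h = 315.66 m (water level in the standpipe).
Total head at PZ-10: h = 313.24 m.
Δh = h(PZ-6) − h(PZ-10) = 315.66 − 313.24 = 2.42 m.
Vertical separation Δz = 277.60 − 239.84 = 37.76 m.
|i_v| = |Δh| / Δz = 2.42 / 37.76 = 0.0641.
Head is higher in the shallow piezometer, so vertical flow is downward (recharge condition).

|i_v| ≈ 0.0641; vertical flow is downward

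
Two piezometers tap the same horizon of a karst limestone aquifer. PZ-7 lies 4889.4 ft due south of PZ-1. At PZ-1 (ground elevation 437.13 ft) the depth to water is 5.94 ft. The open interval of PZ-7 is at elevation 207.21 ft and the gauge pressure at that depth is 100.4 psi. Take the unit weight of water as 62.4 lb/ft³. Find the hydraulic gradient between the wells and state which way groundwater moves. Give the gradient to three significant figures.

Total head at PZ-1: h = 437.13 − 5.94 = 431.19 ft.
Pressure head at PZ-7: ψ = 144·P/γ = 144 × 100.4 / 62.4 = 231.69 ft.
Total head at PZ-7: h = z + ψ = 207.21 + 231.69 = 438.90 ft.
Head difference: h(PZ-1) − h(PZ-7) = 431.19 − 438.90 = -7.71 ft.
Hydraulic gradient: i = |Δh| / L = 7.71 / 4889.4 = 0.00158.
Flow is from higher to lower head: from PZ-7 toward PZ-1, i.e. toward the north.

i ≈ 0.00158; groundwater flows toward the north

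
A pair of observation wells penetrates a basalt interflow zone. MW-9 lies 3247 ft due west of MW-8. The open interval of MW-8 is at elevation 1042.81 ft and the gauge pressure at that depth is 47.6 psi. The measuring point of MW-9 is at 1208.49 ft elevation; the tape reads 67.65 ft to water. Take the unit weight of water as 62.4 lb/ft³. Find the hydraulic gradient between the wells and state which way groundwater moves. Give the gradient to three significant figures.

i ≈ 0.00364; groundwater flows toward the west

Pressure head at MW-8: ψ = 144·P/γ = 144 × 47.6 / 62.4 = 109.85 ft.
Total head at MW-8: h = z + ψ = 1042.81 + 109.85 = 1152.66 ft.
Total head at MW-9: h = 1208.49 − 67.65 = 1140.84 ft.
Head difference: h(MW-8) − h(MW-9) = 1152.66 − 1140.84 = 11.82 ft.
Hydraulic gradient: i = |Δh| / L = 11.82 / 3247 = 0.00364.
Flow is from higher to lower head: from MW-8 toward MW-9, i.e. toward the west.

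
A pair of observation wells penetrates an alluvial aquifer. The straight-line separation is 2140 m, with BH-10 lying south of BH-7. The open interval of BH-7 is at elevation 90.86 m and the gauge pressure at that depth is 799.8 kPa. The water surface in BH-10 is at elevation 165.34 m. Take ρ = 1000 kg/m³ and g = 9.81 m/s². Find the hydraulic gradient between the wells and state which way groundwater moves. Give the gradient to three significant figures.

Pressure head at BH-7: ψ = P/(ρg) = 799.8×1000 / (1000 × 9.81) = 81.53 m.
Total head at BH-7: h = z + ψ = 90.86 + 81.53 = 172.39 m.
Total head at BH-10: h = 165.34 m (water level in the piezometer is the total head).
Head difference: h(BH-7) − h(BH-10) = 172.39 − 165.34 = 7.05 m.
Hydraulic gradient: i = |Δh| / L = 7.05 / 2140 = 0.00329.
Flow is from higher to lower head: from BH-7 toward BH-10, i.e. toward the south.

i ≈ 0.00329; groundwater flows toward the south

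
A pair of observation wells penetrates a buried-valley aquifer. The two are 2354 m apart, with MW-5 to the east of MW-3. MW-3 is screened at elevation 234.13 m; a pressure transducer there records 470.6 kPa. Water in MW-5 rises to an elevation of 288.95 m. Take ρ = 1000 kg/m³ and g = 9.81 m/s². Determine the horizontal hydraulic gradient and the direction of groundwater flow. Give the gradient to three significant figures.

Pressure head at MW-3: ψ = P/(ρg) = 470.6×1000 / (1000 × 9.81) = 47.97 m.
Total head at MW-3: h = z + ψ = 234.13 + 47.97 = 282.10 m.
Total head at MW-5: h = 288.95 m (water level in the piezometer is the total head).
Head difference: h(MW-3) − h(MW-5) = 282.10 − 288.95 = -6.85 m.
Hydraulic gradient: i = |Δh| / L = 6.85 / 2354 = 0.00291.
Flow is from higher to lower head: from MW-5 toward MW-3, i.e. toward the west.

i ≈ 0.00291; groundwater flows toward the west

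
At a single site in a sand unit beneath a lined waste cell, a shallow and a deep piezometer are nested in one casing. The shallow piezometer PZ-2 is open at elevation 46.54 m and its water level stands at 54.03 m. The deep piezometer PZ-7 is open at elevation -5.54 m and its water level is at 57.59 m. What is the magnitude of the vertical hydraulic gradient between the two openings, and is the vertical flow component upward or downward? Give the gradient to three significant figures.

|i_v| ≈ 0.0684; vertical flow is upward

Total head at PZ-2: h = 54.03 m (water level in the standpipe).
Total head at PZ-7: h = 57.59 m.
Δh = h(PZ-2) − h(PZ-7) = 54.03 − 57.59 = -3.56 m.
Vertical separation Δz = 46.54 − (-5.54) = 52.08 m.
|i_v| = |Δh| / Δz = 3.56 / 52.08 = 0.0684.
Head is higher in the deep piezometer, so vertical flow is upward (discharge condition).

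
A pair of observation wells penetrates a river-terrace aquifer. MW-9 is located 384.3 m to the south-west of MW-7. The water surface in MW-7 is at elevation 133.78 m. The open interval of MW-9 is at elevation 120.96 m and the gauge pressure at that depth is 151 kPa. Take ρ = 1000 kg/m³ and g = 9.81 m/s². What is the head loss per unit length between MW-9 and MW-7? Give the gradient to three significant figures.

Total head at MW-7: h = 133.78 m (water level in the piezometer is the total head).
Pressure head at MW-9: ψ = P/(ρg) = 151×1000 / (1000 × 9.81) = 15.39 m.
Total head at MW-9: h = z + ψ = 120.96 + 15.39 = 136.35 m.
Head difference: h(MW-7) − h(MW-9) = 133.78 − 136.35 = -2.57 m.
Hydraulic gradient: i = |Δh| / L = 2.57 / 384.3 = 0.00669.

i ≈ 0.00669 m/m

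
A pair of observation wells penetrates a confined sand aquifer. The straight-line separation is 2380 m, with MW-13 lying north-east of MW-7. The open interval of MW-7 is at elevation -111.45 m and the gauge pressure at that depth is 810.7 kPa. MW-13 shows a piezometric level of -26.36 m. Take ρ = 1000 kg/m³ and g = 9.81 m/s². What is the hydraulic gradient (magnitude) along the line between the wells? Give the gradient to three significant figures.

Pressure head at MW-7: ψ = P/(ρg) = 810.7×1000 / (1000 × 9.81) = 82.64 m.
Total head at MW-7: h = z + ψ = -111.45 + 82.64 = -28.81 m.
Total head at MW-13: h = -26.36 m (water level in the piezometer is the total head).
Head difference: h(MW-7) − h(MW-13) = -28.81 − (-26.36) = -2.45 m.
Hydraulic gradient: i = |Δh| / L = 2.45 / 2380 = 0.00103.

i ≈ 0.00103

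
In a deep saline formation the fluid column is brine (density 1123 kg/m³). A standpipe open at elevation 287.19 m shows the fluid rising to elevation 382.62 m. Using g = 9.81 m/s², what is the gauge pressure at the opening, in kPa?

P ≈ 1050 kPa

Pressure head ψ = h − z = 382.62 − 287.19 = 95.43 m.
P = ρgψ = 1123 × 9.81 × 95.43 = 1051317 Pa ≈ 1050 kPa.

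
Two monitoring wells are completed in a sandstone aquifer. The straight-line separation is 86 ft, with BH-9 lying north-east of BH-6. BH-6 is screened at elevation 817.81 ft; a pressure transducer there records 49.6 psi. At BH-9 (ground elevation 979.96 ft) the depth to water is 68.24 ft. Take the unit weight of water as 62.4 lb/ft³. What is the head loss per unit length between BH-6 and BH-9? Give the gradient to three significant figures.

i ≈ 0.239 ft/ft

Pressure head at BH-6: ψ = 144·P/γ = 144 × 49.6 / 62.4 = 114.46 ft.
Total head at BH-6: h = z + ψ = 817.81 + 114.46 = 932.27 ft.
Total head at BH-9: h = 979.96 − 68.24 = 911.72 ft.
Head difference: h(BH-6) − h(BH-9) = 932.27 − 911.72 = 20.55 ft.
Hydraulic gradient: i = |Δh| / L = 20.55 / 86 = 0.239.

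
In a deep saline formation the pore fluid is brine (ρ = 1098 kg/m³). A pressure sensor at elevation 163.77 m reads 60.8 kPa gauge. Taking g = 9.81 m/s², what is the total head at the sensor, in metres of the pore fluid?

ψ = P/(ρg) = 60.8×1000 / (1098 × 9.81) = 5.64 m.
h = z + ψ = 163.77 + 5.64 = 169.41 m.

h ≈ 169.41 m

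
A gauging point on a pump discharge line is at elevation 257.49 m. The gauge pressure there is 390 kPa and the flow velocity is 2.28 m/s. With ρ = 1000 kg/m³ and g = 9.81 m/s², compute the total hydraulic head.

h ≈ 297.51 m

Pressure head ψ = P/(ρg) = 390×1000 / (1000 × 9.81) = 39.76 m.
Velocity head = v²/(2g) = 2.28² / (2 × 9.81) = 0.265 m.
h = z + ψ + v²/(2g) = 257.49 + 39.76 + 0.265 = 297.51 m.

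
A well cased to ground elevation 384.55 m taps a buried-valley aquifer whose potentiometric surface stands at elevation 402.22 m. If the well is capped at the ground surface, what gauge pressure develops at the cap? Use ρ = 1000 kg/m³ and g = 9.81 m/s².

P ≈ 173 kPa

Head above the cap: Δh = 402.22 − 384.55 = 17.67 m.
P = ρgΔh = 1000 × 9.81 × 17.67 = 173343 Pa ≈ 173 kPa.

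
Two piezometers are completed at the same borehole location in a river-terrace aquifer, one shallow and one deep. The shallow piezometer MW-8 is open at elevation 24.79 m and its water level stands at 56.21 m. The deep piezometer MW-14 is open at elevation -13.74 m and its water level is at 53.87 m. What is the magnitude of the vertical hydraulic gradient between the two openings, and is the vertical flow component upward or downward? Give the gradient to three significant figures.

Total head at MW-8: h = 56.21 m (water level in the standpipe).
Total head at MW-14: h = 53.87 m.
Δh = h(MW-8) − h(MW-14) = 56.21 − 53.87 = 2.34 m.
Vertical separation Δz = 24.79 − (-13.74) = 38.53 m.
|i_v| = |Δh| / Δz = 2.34 / 38.53 = 0.0607.
Head is higher in the shallow piezometer, so vertical flow is downward (recharge condition).

|i_v| ≈ 0.0607; vertical flow is downward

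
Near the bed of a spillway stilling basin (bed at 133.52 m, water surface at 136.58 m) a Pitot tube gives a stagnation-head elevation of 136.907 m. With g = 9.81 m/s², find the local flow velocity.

v ≈ 2.53 m/s

Near the bed, under hydrostatic conditions, the piezometric head (z + ψ) equals the free-surface elevation, 136.58 m.
Velocity head = total − piezometric = 136.907 − 136.58 = 0.327 m.
v = √(2g·h_v) = √(2 × 9.81 × 0.327) = 2.53 m/s.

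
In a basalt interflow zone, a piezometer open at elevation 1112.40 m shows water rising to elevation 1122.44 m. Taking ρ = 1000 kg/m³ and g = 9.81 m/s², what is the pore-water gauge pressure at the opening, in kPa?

Pressure head ψ = h − z = 1122.44 − 1112.40 = 10.04 m.
P = ρgψ = 1000 × 9.81 × 10.04 = 98492 Pa ≈ 98.5 kPa.

P ≈ 98.5 kPa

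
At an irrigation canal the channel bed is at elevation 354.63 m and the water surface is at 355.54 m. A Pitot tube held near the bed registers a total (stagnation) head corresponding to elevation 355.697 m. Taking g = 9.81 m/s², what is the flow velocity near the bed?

v ≈ 1.76 m/s

Near the bed, under hydrostatic conditions, the piezometric head (z + ψ) equals the free-surface elevation, 355.54 m.
Velocity head = total − piezometric = 355.697 − 355.54 = 0.157 m.
v = √(2g·h_v) = √(2 × 9.81 × 0.157) = 1.76 m/s.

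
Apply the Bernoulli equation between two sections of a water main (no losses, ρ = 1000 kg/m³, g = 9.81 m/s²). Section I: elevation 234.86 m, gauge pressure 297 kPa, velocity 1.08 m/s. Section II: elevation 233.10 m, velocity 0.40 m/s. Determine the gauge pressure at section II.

Pressure head at I: ψ₁ = P₁/(ρg) = 297×1000 / (1000 × 9.81) = 30.28 m.
Velocity heads: v₁²/2g = 1.08²/19.62 = 0.059 m; v₂²/2g = 0.40²/19.62 = 0.008 m.
Total head H = z₁ + ψ₁ + v₁²/2g = 234.86 + 30.28 + 0.059 = 265.20 m.
ψ₂ = H − z₂ − v₂²/2g = 265.20 − 233.10 − 0.008 = 32.09 m.
P₂ = ρgψ₂ = 1000 × 9.81 × 32.09 ≈ 315 kPa.

P₂ ≈ 315 kPa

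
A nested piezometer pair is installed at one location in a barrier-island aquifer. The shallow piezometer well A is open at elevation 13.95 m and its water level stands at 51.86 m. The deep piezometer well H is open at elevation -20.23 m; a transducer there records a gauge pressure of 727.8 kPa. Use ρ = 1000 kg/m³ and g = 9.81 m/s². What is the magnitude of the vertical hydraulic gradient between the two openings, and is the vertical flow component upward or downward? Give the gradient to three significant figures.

Total head at well A: h = 51.86 m (water level in the standpipe).
Pressure head at well H: ψ = P/(ρg) = 727.8×1000 / (1000 × 9.81) = 74.19 m.
Total head at well H: h = z + ψ = -20.23 + 74.19 = 53.96 m.
Δh = h(well A) − h(well H) = 51.86 − 53.96 = -2.10 m.
Vertical separation Δz = 13.95 − (-20.23) = 34.18 m.
|i_v| = |Δh| / Δz = 2.10 / 34.18 = 0.0614.
Head is higher in the deep piezometer, so vertical flow is upward (discharge condition).

|i_v| ≈ 0.0614; vertical flow is upward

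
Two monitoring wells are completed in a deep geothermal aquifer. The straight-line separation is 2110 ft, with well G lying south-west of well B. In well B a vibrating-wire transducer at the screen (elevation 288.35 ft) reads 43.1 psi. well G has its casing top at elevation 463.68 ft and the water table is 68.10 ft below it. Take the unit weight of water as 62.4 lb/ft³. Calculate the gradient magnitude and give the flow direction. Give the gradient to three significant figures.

Pressure head at well B: ψ = 144·P/γ = 144 × 43.1 / 62.4 = 99.46 ft.
Total head at well B: h = z + ψ = 288.35 + 99.46 = 387.81 ft.
Total head at well G: h = 463.68 − 68.10 = 395.58 ft.
Head difference: h(well B) − h(well G) = 387.81 − 395.58 = -7.77 ft.
Hydraulic gradient: i = |Δh| / L = 7.77 / 2110 = 0.00368.
Flow is from higher to lower head: from well G toward well B, i.e. toward the north-east.

i ≈ 0.00368; groundwater flows toward the north-east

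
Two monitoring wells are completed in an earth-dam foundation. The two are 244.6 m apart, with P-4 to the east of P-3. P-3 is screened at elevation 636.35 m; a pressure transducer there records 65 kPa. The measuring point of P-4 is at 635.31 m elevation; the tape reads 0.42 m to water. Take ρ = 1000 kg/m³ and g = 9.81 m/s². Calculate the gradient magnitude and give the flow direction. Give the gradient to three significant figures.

i ≈ 0.0331; groundwater flows toward the east

Pressure head at P-3: ψ = P/(ρg) = 65×1000 / (1000 × 9.81) = 6.63 m.
Total head at P-3: h = z + ψ = 636.35 + 6.63 = 642.98 m.
Total head at P-4: h = 635.31 − 0.42 = 634.89 m.
Head difference: h(P-3) − h(P-4) = 642.98 − 634.89 = 8.09 m.
Hydraulic gradient: i = |Δh| / L = 8.09 / 244.6 = 0.0331.
Flow is from higher to lower head: from P-3 toward P-4, i.e. toward the east.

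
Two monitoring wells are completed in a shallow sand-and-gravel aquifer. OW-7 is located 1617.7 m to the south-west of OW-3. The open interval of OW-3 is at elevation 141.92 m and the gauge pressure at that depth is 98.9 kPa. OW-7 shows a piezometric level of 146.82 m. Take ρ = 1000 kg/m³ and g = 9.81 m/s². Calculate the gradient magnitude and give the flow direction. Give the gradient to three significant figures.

Pressure head at OW-3: ψ = P/(ρg) = 98.9×1000 / (1000 × 9.81) = 10.08 m.
Total head at OW-3: h = z + ψ = 141.92 + 10.08 = 152.00 m.
Total head at OW-7: h = 146.82 m (water level in the piezometer is the total head).
Head difference: h(OW-3) − h(OW-7) = 152.00 − 146.82 = 5.18 m.
Hydraulic gradient: i = |Δh| / L = 5.18 / 1617.7 = 0.00320.
Flow is from higher to lower head: from OW-3 toward OW-7, i.e. toward the south-west.

i ≈ 0.00320; groundwater flows toward the south-west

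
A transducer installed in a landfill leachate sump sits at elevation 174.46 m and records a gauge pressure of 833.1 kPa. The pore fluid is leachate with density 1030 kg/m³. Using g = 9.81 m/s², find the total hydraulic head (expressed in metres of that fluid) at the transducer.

h ≈ 256.91 m

ψ = P/(ρg) = 833.1×1000 / (1030 × 9.81) = 82.45 m.
h = z + ψ = 174.46 + 82.45 = 256.91 m.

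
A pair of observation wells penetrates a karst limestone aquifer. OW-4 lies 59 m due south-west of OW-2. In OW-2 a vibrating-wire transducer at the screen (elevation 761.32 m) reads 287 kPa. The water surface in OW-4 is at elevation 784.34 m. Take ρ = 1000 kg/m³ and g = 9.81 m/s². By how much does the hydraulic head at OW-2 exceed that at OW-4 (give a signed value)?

Pressure head at OW-2: ψ = P/(ρg) = 287×1000 / (1000 × 9.81) = 29.26 m.
Total head at OW-2: h = z + ψ = 761.32 + 29.26 = 790.58 m.
Total head at OW-4: h = 784.34 m (water level in the piezometer is the total head).
Head difference: h(OW-2) − h(OW-4) = 790.58 − 784.34 = 6.24 m.

Δh ≈ 6.24 m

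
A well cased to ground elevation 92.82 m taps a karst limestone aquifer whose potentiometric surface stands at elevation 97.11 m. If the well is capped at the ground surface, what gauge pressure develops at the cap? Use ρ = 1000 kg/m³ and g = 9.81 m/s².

Head above the cap: Δh = 97.11 − 92.82 = 4.29 m.
P = ρgΔh = 1000 × 9.81 × 4.29 = 42085 Pa ≈ 42.1 kPa.

P ≈ 42.1 kPa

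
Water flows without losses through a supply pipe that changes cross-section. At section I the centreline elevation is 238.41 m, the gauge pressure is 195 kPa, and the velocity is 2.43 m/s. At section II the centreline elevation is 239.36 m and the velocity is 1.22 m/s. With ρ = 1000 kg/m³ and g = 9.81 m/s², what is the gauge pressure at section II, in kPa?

Pressure head at I: ψ₁ = P₁/(ρg) = 195×1000 / (1000 × 9.81) = 19.88 m.
Velocity heads: v₁²/2g = 2.43²/19.62 = 0.301 m; v₂²/2g = 1.22²/19.62 = 0.076 m.
Total head H = z₁ + ψ₁ + v₁²/2g = 238.41 + 19.88 + 0.301 = 258.59 m.
ψ₂ = H − z₂ − v₂²/2g = 258.59 − 239.36 − 0.076 = 19.15 m.
P₂ = ρgψ₂ = 1000 × 9.81 × 19.15 ≈ 188 kPa.

P₂ ≈ 188 kPa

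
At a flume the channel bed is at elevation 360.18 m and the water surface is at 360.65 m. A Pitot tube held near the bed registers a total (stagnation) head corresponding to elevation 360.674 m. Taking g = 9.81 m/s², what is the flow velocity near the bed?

Near the bed, under hydrostatic conditions, the piezometric head (z + ψ) equals the free-surface elevation, 360.65 m.
Velocity head = total − piezometric = 360.674 − 360.65 = 0.024 m.
v = √(2g·h_v) = √(2 × 9.81 × 0.024) = 0.686 m/s.

v ≈ 0.686 m/s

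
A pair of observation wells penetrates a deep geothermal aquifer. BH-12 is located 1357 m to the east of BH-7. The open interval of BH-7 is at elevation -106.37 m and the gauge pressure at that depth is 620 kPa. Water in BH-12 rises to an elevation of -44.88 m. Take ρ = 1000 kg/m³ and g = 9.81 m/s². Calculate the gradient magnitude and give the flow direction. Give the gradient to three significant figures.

Pressure head at BH-7: ψ = P/(ρg) = 620×1000 / (1000 × 9.81) = 63.20 m.
Total head at BH-7: h = z + ψ = -106.37 + 63.20 = -43.17 m.
Total head at BH-12: h = -44.88 m (water level in the piezometer is the total head).
Head difference: h(BH-7) − h(BH-12) = -43.17 − (-44.88) = 1.71 m.
Hydraulic gradient: i = |Δh| / L = 1.71 / 1357 = 0.00126.
Flow is from higher to lower head: from BH-7 toward BH-12, i.e. toward the east.

i ≈ 0.00126; groundwater flows toward the east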